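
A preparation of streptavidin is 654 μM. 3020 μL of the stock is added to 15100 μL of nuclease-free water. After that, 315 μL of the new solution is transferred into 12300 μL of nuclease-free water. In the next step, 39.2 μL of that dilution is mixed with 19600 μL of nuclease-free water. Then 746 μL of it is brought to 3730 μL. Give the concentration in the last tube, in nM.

Overall dilution factor = 6 × 40.05 × 501 × 5 = 6.02 × 10⁵.
654 μM / 6.02 × 10⁵ = 1.09 × 10⁻³ μM = 1.09 nM.

1.09 nM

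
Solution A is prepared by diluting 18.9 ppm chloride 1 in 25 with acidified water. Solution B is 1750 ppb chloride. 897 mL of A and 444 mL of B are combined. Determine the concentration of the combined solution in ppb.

1090 ppb

C_A = 18.9 ppm / 25 = 0.756 ppm.
C_B = 1750 ppb = 1.75 ppm.
C_mix = (C_A·V_A + C_B·V_B)/(V_A + V_B) = (0.756×897 + 1.75×444) / 1341 = 1.09 ppm = 1090 ppb.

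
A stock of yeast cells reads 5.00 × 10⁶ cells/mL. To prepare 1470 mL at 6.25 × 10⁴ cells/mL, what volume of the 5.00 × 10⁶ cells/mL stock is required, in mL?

18.4 mL

V₁ = C₂V₂/C₁ = 6.25 × 10⁴ × 1470 / 5.00 × 10⁶ = 18.4 mL.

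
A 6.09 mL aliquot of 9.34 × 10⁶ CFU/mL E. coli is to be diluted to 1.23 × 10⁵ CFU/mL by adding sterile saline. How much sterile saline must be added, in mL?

456 mL

V₂ = C₁V₁/C₂ = 9.34 × 10⁶ × 6.09 / 1.23 × 10⁵ = 462 mL.
Diluent to add = V₂ − V₁ = 462 − 6.09 = 456 mL.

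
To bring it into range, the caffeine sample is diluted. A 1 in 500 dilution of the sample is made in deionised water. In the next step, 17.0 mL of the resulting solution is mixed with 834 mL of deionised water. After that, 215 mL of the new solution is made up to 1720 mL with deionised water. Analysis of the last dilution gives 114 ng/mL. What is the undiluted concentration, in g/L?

22.8 g/L

Overall dilution factor = 500 × 50.06 × 8 = 2.00 × 10⁵.
Original = 114 ng/mL × 2.00 × 10⁵ = 2.28 × 10⁷ ng/mL = 22.8 g/L.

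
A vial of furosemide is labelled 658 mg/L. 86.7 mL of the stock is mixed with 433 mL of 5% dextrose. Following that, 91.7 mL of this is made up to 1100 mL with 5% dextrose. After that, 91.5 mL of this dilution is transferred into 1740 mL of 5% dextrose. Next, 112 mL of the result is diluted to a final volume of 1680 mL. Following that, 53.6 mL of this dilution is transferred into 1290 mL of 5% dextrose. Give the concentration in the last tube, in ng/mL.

1.22 ng/mL

Overall dilution factor = 5.994 × 12.00 × 20.02 × 15 × 25.07 = 5.41 × 10⁵.
658 mg/L / 5.41 × 10⁵ = 1.22 × 10⁻³ mg/L = 1.22 ng/mL.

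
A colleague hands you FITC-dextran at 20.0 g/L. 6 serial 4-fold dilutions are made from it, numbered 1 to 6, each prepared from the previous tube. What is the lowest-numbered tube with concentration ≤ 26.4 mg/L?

Tube n has concentration 20.0 g/L / 4ⁿ.
Need 4ⁿ ≥ 20.0 g/L / 26.4 mg/L = 758, so n ≥ 4.78.
First such tube: n = 5.

tube 5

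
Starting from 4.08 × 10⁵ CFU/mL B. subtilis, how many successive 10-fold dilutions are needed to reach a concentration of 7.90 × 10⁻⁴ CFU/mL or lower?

9

Need 10ⁿ ≥ 5.16 × 10⁸, so n ≥ log(5.16 × 10⁸)/log(10) = 8.71.
Minimum whole steps: n = 9.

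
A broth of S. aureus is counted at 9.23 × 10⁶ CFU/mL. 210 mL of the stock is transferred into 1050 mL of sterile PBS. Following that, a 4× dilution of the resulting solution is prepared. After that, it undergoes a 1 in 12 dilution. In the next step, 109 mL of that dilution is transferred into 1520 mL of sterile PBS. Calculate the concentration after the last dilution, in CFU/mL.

2140 CFU/mL

Overall dilution factor = 6 × 4 × 12 × 14.94 = 4304.
9.23 × 10⁶ CFU/mL / 4304 = 2140 CFU/mL.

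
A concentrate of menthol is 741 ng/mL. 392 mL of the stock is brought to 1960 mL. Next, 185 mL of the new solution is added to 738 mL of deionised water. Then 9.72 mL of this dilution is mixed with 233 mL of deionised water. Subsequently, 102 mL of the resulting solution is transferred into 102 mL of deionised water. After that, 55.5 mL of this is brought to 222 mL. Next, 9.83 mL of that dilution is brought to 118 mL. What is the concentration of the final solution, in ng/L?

12.4 ng/L

Overall dilution factor = 5 × 4.989 × 24.97 × 2 × 4 × 12.00 = 5.98 × 10⁴.
741 ng/mL / 5.98 × 10⁴ = 0.0124 ng/mL = 12.4 ng/L.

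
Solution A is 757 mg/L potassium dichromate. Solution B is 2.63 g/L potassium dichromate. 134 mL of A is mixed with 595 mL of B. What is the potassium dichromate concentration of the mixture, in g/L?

C_B = 2.63 g/L = 2630 mg/L.
C_mix = (C_A·V_A + C_B·V_B)/(V_A + V_B) = (757×134 + 2630×595) / 729.0 = 2286 mg/L = 2.29 g/L.

2.29 g/L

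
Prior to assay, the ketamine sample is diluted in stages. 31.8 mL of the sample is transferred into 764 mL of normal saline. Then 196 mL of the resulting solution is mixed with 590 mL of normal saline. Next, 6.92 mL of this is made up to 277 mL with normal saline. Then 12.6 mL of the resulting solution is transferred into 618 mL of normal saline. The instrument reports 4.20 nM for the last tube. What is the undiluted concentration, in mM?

0.844 mM

Overall dilution factor = 25.03 × 4.010 × 40.03 × 50.05 = 2.01 × 10⁵.
Original = 4.20 nM × 2.01 × 10⁵ = 8.44 × 10⁵ nM = 0.844 mM.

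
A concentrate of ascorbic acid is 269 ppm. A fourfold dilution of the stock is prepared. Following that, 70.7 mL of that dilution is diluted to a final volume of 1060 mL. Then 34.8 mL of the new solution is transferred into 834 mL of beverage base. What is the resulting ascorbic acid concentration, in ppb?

180 ppb

Overall dilution factor = 4 × 14.99 × 24.97 = 1497.
269 ppm / 1497 = 0.180 ppm = 180 ppb.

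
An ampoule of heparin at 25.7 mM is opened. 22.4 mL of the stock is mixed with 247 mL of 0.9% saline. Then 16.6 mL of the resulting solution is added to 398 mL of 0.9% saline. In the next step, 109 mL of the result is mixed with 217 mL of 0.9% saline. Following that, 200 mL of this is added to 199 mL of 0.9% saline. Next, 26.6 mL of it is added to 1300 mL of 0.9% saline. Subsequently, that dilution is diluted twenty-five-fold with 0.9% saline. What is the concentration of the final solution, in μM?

0.0115 μM

Overall dilution factor = 12.03 × 24.98 × 2.991 × 1.995 × 49.87 × 25 = 2.23 × 10⁶.
25.7 mM / 2.23 × 10⁶ = 1.15 × 10⁻⁵ mM = 0.0115 μM.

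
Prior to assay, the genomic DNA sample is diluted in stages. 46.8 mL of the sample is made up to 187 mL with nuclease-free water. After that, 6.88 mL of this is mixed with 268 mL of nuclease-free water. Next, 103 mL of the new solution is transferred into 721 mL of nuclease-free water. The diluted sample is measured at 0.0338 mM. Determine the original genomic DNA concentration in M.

0.0432 M

Overall dilution factor = 3.996 × 39.95 × 8 = 1277.
Original = 0.0338 mM × 1277 = 43.2 mM = 0.0432 M.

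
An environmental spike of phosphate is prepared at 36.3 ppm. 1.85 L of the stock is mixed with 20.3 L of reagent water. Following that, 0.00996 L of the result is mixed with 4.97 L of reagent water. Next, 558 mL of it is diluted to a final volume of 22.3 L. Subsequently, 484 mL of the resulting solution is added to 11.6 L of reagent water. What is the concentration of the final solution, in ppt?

Overall dilution factor = 11.97 × 500.0 × 39.96 × 24.97 = 5.97 × 10⁶.
36.3 ppm / 5.97 × 10⁶ = 6.08 × 10⁻⁶ ppm = 6.08 ppt.

6.08 ppt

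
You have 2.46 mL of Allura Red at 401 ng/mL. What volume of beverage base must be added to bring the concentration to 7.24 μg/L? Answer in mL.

134 mL

7.24 μg/L = 7.24 ng/mL.
V₂ = C₁V₁/C₂ = 401 × 2.46 / 7.24 = 136 mL.
Diluent to add = V₂ − V₁ = 136 − 2.46 = 134 mL.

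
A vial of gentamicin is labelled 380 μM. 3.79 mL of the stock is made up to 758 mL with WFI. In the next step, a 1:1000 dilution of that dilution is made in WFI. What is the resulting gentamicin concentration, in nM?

Overall dilution factor = 200 × 1000 = 2.00 × 10⁵.
380 μM / 2.00 × 10⁵ = 1.90 × 10⁻³ μM = 1.90 nM.

1.90 nM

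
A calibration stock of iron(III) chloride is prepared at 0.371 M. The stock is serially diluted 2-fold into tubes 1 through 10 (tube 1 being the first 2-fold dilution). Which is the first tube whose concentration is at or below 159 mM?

Tube n has concentration 0.371 M / 2ⁿ.
Need 2ⁿ ≥ 0.371 M / 159 mM = 2.33, so n ≥ 1.22.
First such tube: n = 2.

tube 2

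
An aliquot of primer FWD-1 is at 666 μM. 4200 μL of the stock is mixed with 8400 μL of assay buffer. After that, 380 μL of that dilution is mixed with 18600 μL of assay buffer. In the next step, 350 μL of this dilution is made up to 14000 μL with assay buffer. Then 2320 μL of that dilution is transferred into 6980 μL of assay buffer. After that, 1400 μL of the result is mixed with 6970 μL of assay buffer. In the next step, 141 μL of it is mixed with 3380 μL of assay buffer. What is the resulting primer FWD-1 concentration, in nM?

0.186 nM

Overall dilution factor = 3 × 49.95 × 40 × 4.009 × 5.979 × 24.97 = 3.59 × 10⁶.
666 μM / 3.59 × 10⁶ = 1.86 × 10⁻⁴ μM = 0.186 nM.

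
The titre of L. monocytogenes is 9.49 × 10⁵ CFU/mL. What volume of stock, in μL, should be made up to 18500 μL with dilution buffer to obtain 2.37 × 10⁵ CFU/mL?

4620 μL

V₁ = C₂V₂/C₁ = 2.37 × 10⁵ × 18500 / 9.49 × 10⁵ = 4620 μL.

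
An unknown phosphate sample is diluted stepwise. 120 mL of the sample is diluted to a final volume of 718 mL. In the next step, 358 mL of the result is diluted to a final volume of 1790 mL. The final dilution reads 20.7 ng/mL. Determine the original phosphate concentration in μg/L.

619 μg/L

Overall dilution factor = 5.983 × 5 = 29.9.
Original = 20.7 ng/mL × 29.9 = 619 ng/mL = 619 μg/L.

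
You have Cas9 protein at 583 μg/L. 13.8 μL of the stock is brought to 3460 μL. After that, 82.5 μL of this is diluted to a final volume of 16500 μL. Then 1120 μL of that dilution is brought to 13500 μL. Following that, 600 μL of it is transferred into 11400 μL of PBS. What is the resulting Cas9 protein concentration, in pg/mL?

Overall dilution factor = 250.7 × 200 × 12.05 × 20 = 1.21 × 10⁷.
583 μg/L / 1.21 × 10⁷ = 4.82 × 10⁻⁵ μg/L = 0.0482 pg/mL.

0.0482 pg/mL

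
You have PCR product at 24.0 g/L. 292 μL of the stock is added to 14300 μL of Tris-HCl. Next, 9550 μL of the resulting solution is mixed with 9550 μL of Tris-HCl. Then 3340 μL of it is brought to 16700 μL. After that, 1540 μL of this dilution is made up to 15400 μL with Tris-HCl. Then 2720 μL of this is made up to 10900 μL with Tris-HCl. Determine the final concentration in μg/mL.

1.20 μg/mL

Overall dilution factor = 49.97 × 2 × 5 × 10 × 4.007 = 2.00 × 10⁴.
24.0 g/L / 2.00 × 10⁴ = 1.20 × 10⁻³ g/L = 1.20 μg/mL.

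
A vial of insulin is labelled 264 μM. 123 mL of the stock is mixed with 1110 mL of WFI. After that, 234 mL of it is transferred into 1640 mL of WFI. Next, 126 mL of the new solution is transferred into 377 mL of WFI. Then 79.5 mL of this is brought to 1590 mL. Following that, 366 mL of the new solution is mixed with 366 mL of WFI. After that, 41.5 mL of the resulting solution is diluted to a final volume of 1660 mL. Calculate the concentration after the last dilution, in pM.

Overall dilution factor = 10.02 × 8.009 × 3.992 × 20 × 2 × 40 = 5.13 × 10⁵.
264 μM / 5.13 × 10⁵ = 5.15 × 10⁻⁴ μM = 515 pM.

515 pM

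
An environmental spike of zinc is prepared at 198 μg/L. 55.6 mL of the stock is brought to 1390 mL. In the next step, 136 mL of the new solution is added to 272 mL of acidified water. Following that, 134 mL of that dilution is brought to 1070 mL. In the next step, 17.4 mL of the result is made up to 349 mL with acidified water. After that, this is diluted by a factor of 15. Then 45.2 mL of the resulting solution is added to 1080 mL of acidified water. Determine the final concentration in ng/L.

Overall dilution factor = 25 × 3 × 7.985 × 20.06 × 15 × 24.89 = 4.49 × 10⁶.
198 μg/L / 4.49 × 10⁶ = 4.41 × 10⁻⁵ μg/L = 0.0441 ng/L.

0.0441 ng/L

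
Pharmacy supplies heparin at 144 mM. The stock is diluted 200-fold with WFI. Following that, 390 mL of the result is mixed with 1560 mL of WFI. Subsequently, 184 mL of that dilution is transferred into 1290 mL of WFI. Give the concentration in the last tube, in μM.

18.0 μM

Overall dilution factor = 200 × 5 × 8.011 = 8011.
144 mM / 8011 = 0.0180 mM = 18.0 μM.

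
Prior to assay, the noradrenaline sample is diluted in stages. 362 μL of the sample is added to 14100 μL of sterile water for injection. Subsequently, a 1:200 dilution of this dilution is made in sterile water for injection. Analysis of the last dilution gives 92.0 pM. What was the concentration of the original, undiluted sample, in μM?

Overall dilution factor = 39.95 × 200 = 7990.
Original = 92.0 pM × 7990 = 7.35 × 10⁵ pM = 0.735 μM.

0.735 μM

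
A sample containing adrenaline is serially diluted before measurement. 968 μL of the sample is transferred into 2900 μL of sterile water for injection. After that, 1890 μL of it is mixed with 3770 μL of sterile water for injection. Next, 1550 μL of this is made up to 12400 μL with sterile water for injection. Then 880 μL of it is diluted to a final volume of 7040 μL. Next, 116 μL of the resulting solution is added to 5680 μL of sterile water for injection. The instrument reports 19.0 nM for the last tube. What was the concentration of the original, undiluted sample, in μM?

727 μM

Overall dilution factor = 3.996 × 2.995 × 8 × 8 × 49.97 = 3.83 × 10⁴.
Original = 19.0 nM × 3.83 × 10⁴ = 7.27 × 10⁵ nM = 727 μM.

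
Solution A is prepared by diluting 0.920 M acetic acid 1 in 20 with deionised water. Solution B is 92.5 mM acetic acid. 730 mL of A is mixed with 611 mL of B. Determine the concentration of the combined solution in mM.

67.2 mM

C_A = 0.920 M / 20 = 0.0460 M.
C_B = 92.5 mM = 0.0925 M.
C_mix = (C_A·V_A + C_B·V_B)/(V_A + V_B) = (0.0460×730 + 0.0925×611) / 1341 = 0.0672 M = 67.2 mM.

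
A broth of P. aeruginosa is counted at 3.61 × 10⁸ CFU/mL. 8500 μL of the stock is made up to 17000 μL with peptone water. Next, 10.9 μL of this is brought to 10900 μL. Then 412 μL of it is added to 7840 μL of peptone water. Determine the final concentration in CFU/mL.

Overall dilution factor = 2 × 1000 × 20.03 = 4.01 × 10⁴.
3.61 × 10⁸ CFU/mL / 4.01 × 10⁴ = 9010 CFU/mL.

9010 CFU/mL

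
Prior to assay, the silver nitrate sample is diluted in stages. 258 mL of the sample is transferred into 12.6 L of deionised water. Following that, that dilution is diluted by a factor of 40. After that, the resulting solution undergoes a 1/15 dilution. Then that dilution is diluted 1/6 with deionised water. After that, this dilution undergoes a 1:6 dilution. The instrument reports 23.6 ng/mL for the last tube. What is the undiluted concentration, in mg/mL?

25.4 mg/mL

Overall dilution factor = 49.84 × 40 × 15 × 6 × 6 = 1.08 × 10⁶.
Original = 23.6 ng/mL × 1.08 × 10⁶ = 2.54 × 10⁷ ng/mL = 25.4 mg/mL.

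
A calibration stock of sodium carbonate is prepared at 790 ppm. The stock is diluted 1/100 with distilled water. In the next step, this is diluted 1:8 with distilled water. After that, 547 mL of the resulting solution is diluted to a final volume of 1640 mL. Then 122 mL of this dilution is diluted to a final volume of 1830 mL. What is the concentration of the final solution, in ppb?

Overall dilution factor = 100 × 8 × 2.998 × 15 = 3.60 × 10⁴.
790 ppm / 3.60 × 10⁴ = 0.0220 ppm = 22.0 ppb.

22.0 ppb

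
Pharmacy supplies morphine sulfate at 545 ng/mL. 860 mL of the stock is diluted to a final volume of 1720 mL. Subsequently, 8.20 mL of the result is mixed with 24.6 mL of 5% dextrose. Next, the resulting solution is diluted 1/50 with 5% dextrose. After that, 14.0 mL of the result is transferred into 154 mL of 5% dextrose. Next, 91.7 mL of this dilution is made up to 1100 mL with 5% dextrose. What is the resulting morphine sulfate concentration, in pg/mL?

9.47 pg/mL

Overall dilution factor = 2 × 4 × 50 × 12 × 12.00 = 5.76 × 10⁴.
545 ng/mL / 5.76 × 10⁴ = 9.47 × 10⁻³ ng/mL = 9.47 pg/mL.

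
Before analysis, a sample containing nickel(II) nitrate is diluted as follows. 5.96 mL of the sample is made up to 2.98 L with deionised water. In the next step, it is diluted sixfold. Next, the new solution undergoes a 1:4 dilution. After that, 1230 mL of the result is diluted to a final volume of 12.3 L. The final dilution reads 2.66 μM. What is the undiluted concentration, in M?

0.319 M

Overall dilution factor = 500 × 6 × 4 × 10 = 1.20 × 10⁵.
Original = 2.66 μM × 1.20 × 10⁵ = 3.19 × 10⁵ μM = 0.319 M.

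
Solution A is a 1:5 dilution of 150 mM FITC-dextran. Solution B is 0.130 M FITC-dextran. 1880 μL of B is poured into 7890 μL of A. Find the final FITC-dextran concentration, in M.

C_A = 150 mM / 5 = 30.0 mM.
C_B = 0.130 M = 130 mM.
C_mix = (C_A·V_A + C_B·V_B)/(V_A + V_B) = (30.0×7890 + 130×1880) / 9770 = 49.2 mM = 0.0492 M.

0.0492 M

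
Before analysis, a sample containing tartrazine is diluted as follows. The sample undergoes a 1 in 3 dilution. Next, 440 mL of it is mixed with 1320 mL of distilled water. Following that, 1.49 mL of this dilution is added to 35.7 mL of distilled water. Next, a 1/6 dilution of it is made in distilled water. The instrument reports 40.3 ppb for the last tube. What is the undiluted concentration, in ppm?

72.4 ppm

Overall dilution factor = 3 × 4 × 24.96 × 6 = 1797.
Original = 40.3 ppb × 1797 = 7.24 × 10⁴ ppb = 72.4 ppm.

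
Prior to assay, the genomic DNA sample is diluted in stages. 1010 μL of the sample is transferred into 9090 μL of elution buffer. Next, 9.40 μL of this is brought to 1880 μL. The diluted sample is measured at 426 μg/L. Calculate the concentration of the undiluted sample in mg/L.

Overall dilution factor = 10 × 200 = 2000.
Original = 426 μg/L × 2000 = 8.52 × 10⁵ μg/L = 852 mg/L.

852 mg/L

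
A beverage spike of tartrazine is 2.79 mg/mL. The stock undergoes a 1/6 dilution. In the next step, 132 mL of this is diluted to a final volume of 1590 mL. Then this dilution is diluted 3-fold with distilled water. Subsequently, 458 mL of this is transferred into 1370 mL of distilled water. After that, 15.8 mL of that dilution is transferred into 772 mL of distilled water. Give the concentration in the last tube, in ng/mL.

Overall dilution factor = 6 × 12.05 × 3 × 3.991 × 49.86 = 4.31 × 10⁴.
2.79 mg/mL / 4.31 × 10⁴ = 6.47 × 10⁻⁵ mg/mL = 64.7 ng/mL.

64.7 ng/mL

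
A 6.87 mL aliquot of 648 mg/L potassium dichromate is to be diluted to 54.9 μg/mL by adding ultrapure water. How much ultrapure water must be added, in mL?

54.9 μg/mL = 54.9 mg/L.
V₂ = C₁V₁/C₂ = 648 × 6.87 / 54.9 = 81.1 mL.
Diluent to add = V₂ − V₁ = 81.1 − 6.87 = 74.2 mL.

74.2 mL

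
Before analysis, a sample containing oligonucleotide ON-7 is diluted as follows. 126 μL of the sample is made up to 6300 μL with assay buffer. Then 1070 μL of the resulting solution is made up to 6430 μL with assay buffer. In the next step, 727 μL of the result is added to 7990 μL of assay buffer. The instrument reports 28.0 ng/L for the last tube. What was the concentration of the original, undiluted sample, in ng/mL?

Overall dilution factor = 50 × 6.009 × 11.99 = 3603.
Original = 28.0 ng/L × 3603 = 1.01 × 10⁵ ng/L = 101 ng/mL.

101 ng/mL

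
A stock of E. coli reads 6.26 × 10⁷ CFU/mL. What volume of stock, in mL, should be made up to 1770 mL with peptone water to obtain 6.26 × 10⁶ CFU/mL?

V₁ = C₂V₂/C₁ = 6.26 × 10⁶ × 1770 / 6.26 × 10⁷ = 177 mL.

177 mL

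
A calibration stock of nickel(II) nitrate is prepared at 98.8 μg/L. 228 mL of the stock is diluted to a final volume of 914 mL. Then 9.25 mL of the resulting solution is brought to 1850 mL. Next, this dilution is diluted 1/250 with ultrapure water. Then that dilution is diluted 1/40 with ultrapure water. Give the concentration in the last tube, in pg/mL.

0.0123 pg/mL

Overall dilution factor = 4.009 × 200 × 250 × 40 = 8.02 × 10⁶.
98.8 μg/L / 8.02 × 10⁶ = 1.23 × 10⁻⁵ μg/L = 0.0123 pg/mL.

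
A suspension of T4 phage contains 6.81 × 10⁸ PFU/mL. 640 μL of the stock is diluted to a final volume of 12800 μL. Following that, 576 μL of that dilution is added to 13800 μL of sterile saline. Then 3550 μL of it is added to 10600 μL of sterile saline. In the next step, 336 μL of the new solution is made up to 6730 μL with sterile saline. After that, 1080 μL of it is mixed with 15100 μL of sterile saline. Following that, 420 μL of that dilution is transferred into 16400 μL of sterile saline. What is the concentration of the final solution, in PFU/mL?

28.5 PFU/mL

Overall dilution factor = 20 × 24.96 × 3.986 × 20.03 × 14.98 × 40.05 = 2.39 × 10⁷.
6.81 × 10⁸ PFU/mL / 2.39 × 10⁷ = 28.5 PFU/mL.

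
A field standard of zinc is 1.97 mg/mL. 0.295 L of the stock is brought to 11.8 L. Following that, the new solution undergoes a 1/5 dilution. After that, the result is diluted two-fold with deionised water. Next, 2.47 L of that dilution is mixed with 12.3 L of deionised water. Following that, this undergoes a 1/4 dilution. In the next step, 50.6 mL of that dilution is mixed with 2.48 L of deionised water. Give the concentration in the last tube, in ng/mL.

4.12 ng/mL

Overall dilution factor = 40 × 5 × 2 × 5.980 × 4 × 50.01 = 4.78 × 10⁵.
1.97 mg/mL / 4.78 × 10⁵ = 4.12 × 10⁻⁶ mg/mL = 4.12 ng/mL.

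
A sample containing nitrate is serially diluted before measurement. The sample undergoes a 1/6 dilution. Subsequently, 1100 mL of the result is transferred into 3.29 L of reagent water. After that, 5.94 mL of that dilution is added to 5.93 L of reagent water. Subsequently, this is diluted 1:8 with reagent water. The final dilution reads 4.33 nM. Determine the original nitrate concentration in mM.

Overall dilution factor = 6 × 3.991 × 999.3 × 8 = 1.91 × 10⁵.
Original = 4.33 nM × 1.91 × 10⁵ = 8.29 × 10⁵ nM = 0.829 mM.

0.829 mM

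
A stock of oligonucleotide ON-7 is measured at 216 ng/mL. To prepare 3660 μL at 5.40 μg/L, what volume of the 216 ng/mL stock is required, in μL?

5.40 μg/L = 5.40 ng/mL.
V₁ = C₂V₂/C₁ = 5.40 × 3660 / 216 = 91.5 μL.

91.5 μL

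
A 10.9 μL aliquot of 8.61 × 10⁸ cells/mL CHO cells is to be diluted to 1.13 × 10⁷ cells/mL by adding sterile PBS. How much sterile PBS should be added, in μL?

V₂ = C₁V₁/C₂ = 8.61 × 10⁸ × 10.9 / 1.13 × 10⁷ = 831 μL.
Diluent to add = V₂ − V₁ = 831 − 10.9 = 820 μL.

820 μL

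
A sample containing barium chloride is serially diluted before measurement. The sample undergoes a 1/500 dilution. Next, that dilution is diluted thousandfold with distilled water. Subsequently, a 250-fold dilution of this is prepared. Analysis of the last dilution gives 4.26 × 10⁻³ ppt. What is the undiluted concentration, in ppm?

Overall dilution factor = 500 × 1000 × 250 = 1.25 × 10⁸.
Original = 4.26 × 10⁻³ ppt × 1.25 × 10⁸ = 5.33 × 10⁵ ppt = 0.532 ppm.

0.532 ppm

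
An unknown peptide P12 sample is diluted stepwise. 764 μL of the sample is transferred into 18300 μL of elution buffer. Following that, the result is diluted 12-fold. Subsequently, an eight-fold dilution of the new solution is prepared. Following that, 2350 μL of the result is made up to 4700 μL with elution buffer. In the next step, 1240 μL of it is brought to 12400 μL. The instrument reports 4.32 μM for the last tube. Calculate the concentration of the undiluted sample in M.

0.207 M

Overall dilution factor = 24.95 × 12 × 8 × 2 × 10 = 4.79 × 10⁴.
Original = 4.32 μM × 4.79 × 10⁴ = 2.07 × 10⁵ μM = 0.207 M.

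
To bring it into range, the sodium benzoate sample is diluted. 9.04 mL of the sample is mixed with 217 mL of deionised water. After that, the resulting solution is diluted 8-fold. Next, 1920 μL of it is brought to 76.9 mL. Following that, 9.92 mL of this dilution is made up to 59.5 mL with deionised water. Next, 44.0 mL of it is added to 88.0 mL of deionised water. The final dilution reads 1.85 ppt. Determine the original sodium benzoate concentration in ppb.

Overall dilution factor = 25.00 × 8 × 40.05 × 5.998 × 3 = 1.44 × 10⁵.
Original = 1.85 ppt × 1.44 × 10⁵ = 2.67 × 10⁵ ppt = 267 ppb.

267 ppb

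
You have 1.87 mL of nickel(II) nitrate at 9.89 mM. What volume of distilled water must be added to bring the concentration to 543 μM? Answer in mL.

32.2 mL

543 μM = 0.543 mM.
V₂ = C₁V₁/C₂ = 9.89 × 1.87 / 0.543 = 34.1 mL.
Diluent to add = V₂ − V₁ = 34.1 − 1.87 = 32.2 mL.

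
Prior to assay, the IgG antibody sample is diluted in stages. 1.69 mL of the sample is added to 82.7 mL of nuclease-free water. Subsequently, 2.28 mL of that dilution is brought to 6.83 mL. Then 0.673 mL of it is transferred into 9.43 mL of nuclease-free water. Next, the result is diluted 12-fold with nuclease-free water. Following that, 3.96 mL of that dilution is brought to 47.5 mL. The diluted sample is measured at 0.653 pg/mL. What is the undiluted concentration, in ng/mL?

Overall dilution factor = 49.93 × 2.996 × 15.01 × 12 × 11.99 = 3.23 × 10⁵.
Original = 0.653 pg/mL × 3.23 × 10⁵ = 2.11 × 10⁵ pg/mL = 211 ng/mL.

211 ng/mL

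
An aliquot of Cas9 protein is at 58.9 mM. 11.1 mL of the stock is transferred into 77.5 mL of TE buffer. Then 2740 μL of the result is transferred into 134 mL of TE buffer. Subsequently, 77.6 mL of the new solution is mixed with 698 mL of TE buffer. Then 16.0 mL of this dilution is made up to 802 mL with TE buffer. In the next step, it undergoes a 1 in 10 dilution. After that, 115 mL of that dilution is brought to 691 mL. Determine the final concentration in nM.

Overall dilution factor = 7.982 × 49.91 × 9.995 × 50.12 × 10 × 6.009 = 1.20 × 10⁷.
58.9 mM / 1.20 × 10⁷ = 4.91 × 10⁻⁶ mM = 4.91 nM.

4.91 nM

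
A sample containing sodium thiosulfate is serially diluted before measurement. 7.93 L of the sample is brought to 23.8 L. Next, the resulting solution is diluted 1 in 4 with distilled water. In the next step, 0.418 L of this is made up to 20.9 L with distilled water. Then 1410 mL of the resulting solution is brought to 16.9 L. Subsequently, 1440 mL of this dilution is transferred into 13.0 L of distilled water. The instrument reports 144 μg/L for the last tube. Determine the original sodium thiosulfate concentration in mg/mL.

10.4 mg/mL

Overall dilution factor = 3.001 × 4 × 50 × 11.99 × 10.03 = 7.21 × 10⁴.
Original = 144 μg/L × 7.21 × 10⁴ = 1.04 × 10⁷ μg/L = 10.4 mg/mL.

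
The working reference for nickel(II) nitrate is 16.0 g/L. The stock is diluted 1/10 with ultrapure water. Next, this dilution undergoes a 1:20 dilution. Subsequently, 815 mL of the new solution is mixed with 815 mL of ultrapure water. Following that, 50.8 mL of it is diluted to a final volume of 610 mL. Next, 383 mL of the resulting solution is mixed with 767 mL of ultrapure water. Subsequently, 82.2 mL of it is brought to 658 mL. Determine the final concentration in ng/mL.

139 ng/mL

Overall dilution factor = 10 × 20 × 2 × 12.01 × 3.003 × 8.005 = 1.15 × 10⁵.
16.0 g/L / 1.15 × 10⁵ = 1.39 × 10⁻⁴ g/L = 139 ng/mL.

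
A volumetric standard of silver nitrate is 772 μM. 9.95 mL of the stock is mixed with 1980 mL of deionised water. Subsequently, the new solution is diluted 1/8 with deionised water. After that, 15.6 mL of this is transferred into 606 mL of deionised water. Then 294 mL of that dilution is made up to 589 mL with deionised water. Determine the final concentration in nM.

6.04 nM

Overall dilution factor = 200.0 × 8 × 39.85 × 2.003 = 1.28 × 10⁵.
772 μM / 1.28 × 10⁵ = 6.04 × 10⁻³ μM = 6.04 nM.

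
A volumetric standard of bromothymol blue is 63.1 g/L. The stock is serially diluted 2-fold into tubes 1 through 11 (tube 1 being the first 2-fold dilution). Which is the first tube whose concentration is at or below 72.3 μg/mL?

Tube n has concentration 63.1 g/L / 2ⁿ.
Need 2ⁿ ≥ 63.1 g/L / 72.3 μg/mL = 873, so n ≥ 9.77.
First such tube: n = 10.

tube 10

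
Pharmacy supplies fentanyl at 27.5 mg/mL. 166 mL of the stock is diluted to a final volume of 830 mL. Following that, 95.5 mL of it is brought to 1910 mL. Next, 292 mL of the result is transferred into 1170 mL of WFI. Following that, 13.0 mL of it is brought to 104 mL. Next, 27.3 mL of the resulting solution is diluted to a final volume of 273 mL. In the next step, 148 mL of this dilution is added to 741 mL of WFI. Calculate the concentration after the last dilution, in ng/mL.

114 ng/mL

Overall dilution factor = 5 × 20 × 5.007 × 8 × 10 × 6.007 = 2.41 × 10⁵.
27.5 mg/mL / 2.41 × 10⁵ = 1.14 × 10⁻⁴ mg/mL = 114 ng/mL.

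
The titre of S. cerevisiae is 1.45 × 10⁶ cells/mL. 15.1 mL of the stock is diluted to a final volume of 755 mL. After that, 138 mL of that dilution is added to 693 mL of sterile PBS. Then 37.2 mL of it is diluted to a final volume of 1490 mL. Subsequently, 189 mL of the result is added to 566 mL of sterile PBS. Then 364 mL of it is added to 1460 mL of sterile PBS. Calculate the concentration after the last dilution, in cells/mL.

6.01 cells/mL

Overall dilution factor = 50 × 6.022 × 40.05 × 3.995 × 5.011 = 2.41 × 10⁵.
1.45 × 10⁶ cells/mL / 2.41 × 10⁵ = 6.01 cells/mL.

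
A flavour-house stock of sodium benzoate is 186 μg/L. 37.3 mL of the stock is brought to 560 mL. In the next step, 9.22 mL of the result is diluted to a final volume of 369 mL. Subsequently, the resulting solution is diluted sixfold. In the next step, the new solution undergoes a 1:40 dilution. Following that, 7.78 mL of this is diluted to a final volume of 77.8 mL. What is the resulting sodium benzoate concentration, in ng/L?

Overall dilution factor = 15.01 × 40.02 × 6 × 40 × 10 = 1.44 × 10⁶.
186 μg/L / 1.44 × 10⁶ = 1.29 × 10⁻⁴ μg/L = 0.129 ng/L.

0.129 ng/L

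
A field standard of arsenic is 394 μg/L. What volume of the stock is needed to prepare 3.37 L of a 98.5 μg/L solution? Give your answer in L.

0.843 L

V₁ = C₂V₂/C₁ = 98.5 × 3.37 / 394 = 0.843 L.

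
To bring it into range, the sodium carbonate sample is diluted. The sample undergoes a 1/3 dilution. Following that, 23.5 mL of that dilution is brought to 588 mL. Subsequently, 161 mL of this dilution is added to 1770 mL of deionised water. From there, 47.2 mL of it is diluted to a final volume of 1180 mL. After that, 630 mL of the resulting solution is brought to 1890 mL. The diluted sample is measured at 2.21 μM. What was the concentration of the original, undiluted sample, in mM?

Overall dilution factor = 3 × 25.02 × 11.99 × 25 × 3 = 6.75 × 10⁴.
Original = 2.21 μM × 6.75 × 10⁴ = 1.49 × 10⁵ μM = 149 mM.

149 mM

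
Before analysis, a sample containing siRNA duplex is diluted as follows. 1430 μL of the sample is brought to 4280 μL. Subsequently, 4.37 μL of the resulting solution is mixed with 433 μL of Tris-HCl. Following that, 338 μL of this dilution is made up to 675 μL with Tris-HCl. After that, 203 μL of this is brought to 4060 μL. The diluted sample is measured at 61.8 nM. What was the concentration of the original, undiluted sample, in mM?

Overall dilution factor = 2.993 × 100.1 × 1.997 × 20 = 1.20 × 10⁴.
Original = 61.8 nM × 1.20 × 10⁴ = 7.39 × 10⁵ nM = 0.739 mM.

0.739 mM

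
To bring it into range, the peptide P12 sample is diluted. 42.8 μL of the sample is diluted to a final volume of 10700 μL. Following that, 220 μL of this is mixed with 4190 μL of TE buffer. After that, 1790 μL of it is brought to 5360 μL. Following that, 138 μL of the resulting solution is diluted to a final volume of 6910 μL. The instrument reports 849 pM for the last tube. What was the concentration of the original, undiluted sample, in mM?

Overall dilution factor = 250 × 20.05 × 2.994 × 50.07 = 7.51 × 10⁵.
Original = 849 pM × 7.51 × 10⁵ = 6.38 × 10⁸ pM = 0.638 mM.

0.638 mM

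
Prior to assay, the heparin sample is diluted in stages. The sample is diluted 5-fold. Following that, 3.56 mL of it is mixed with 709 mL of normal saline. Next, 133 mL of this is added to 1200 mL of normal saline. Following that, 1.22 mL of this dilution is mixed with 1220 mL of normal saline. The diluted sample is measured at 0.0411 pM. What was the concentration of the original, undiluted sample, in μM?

0.413 μM

Overall dilution factor = 5 × 200.2 × 10.02 × 1001 = 1.00 × 10⁷.
Original = 0.0411 pM × 1.00 × 10⁷ = 4.13 × 10⁵ pM = 0.413 μM.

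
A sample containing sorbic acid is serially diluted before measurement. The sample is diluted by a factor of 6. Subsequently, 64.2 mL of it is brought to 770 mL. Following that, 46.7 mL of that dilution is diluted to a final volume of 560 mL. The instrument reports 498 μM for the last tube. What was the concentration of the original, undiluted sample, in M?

0.430 M

Overall dilution factor = 6 × 11.99 × 11.99 = 863.
Original = 498 μM × 863 = 4.30 × 10⁵ μM = 0.430 M.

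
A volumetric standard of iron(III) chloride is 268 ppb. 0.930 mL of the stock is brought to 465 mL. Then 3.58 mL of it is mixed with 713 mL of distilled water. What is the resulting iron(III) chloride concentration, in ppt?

Overall dilution factor = 500 × 200.2 = 1.00 × 10⁵.
268 ppb / 1.00 × 10⁵ = 2.68 × 10⁻³ ppb = 2.68 ppt.

2.68 ppt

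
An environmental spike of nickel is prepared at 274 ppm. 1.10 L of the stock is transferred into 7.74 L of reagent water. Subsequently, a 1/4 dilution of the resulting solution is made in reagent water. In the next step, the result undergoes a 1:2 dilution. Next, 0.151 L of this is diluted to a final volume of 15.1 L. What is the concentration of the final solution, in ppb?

42.6 ppb

Overall dilution factor = 8.036 × 4 × 2 × 100 = 6429.
274 ppm / 6429 = 0.0426 ppm = 42.6 ppb.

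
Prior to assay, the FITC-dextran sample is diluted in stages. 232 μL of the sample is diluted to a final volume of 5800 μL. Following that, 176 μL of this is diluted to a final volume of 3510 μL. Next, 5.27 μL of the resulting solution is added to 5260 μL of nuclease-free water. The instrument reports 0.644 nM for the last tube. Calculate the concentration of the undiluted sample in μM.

321 μM

Overall dilution factor = 25 × 19.94 × 999.1 = 4.98 × 10⁵.
Original = 0.644 nM × 4.98 × 10⁵ = 3.21 × 10⁵ nM = 321 μM.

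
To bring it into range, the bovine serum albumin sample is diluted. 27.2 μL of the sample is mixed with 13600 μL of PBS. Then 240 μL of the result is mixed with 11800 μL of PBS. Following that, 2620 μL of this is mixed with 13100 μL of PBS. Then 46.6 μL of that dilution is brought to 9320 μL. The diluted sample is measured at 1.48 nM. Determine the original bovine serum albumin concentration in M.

0.0446 M

Overall dilution factor = 501 × 50.17 × 6 × 200 = 3.02 × 10⁷.
Original = 1.48 nM × 3.02 × 10⁷ = 4.46 × 10⁷ nM = 0.0446 M.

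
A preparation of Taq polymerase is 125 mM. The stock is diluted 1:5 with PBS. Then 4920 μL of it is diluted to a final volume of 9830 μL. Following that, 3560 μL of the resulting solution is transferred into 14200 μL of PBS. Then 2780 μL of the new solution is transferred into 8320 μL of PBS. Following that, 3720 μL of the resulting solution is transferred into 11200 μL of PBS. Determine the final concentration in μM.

157 μM

Overall dilution factor = 5 × 1.998 × 4.989 × 3.993 × 4.011 = 798.
125 mM / 798 = 0.157 mM = 157 μM.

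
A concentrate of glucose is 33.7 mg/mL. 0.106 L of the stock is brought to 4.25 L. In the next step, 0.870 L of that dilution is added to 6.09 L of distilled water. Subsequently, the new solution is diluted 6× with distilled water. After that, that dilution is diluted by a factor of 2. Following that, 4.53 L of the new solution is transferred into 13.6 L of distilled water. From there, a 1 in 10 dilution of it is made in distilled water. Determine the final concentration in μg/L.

Overall dilution factor = 40.09 × 8 × 6 × 2 × 4.002 × 10 = 1.54 × 10⁵.
33.7 mg/mL / 1.54 × 10⁵ = 2.19 × 10⁻⁴ mg/mL = 219 μg/L.

219 μg/L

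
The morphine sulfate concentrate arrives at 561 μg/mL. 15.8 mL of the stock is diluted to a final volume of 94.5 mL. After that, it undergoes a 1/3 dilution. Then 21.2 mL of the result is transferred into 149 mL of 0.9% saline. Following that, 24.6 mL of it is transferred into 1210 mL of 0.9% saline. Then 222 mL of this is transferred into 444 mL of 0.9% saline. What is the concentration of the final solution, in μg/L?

25.9 μg/L

Overall dilution factor = 5.981 × 3 × 8.028 × 50.19 × 3 = 2.17 × 10⁴.
561 μg/mL / 2.17 × 10⁴ = 0.0259 μg/mL = 25.9 μg/L.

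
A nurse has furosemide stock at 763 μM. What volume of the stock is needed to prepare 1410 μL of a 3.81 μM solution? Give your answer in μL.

V₁ = C₂V₂/C₁ = 3.81 × 1410 / 763 = 7.04 μL.

7.04 μL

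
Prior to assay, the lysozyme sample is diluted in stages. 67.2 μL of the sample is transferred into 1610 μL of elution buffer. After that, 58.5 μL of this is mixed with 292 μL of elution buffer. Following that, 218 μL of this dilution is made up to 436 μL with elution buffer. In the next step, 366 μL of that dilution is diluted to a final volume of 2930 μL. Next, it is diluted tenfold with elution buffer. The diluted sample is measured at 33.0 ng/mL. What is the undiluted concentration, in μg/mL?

790 μg/mL

Overall dilution factor = 24.96 × 5.991 × 2 × 8.005 × 10 = 2.39 × 10⁴.
Original = 33.0 ng/mL × 2.39 × 10⁴ = 7.90 × 10⁵ ng/mL = 790 μg/mL.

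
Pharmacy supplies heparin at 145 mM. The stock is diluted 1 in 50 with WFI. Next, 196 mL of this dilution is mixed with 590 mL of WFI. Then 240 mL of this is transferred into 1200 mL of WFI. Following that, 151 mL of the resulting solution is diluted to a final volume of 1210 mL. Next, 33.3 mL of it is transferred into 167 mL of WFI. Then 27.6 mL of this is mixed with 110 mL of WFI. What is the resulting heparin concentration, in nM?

Overall dilution factor = 50 × 4.010 × 6 × 8.013 × 6.015 × 4.986 = 2.89 × 10⁵.
145 mM / 2.89 × 10⁵ = 5.02 × 10⁻⁴ mM = 502 nM.

502 nM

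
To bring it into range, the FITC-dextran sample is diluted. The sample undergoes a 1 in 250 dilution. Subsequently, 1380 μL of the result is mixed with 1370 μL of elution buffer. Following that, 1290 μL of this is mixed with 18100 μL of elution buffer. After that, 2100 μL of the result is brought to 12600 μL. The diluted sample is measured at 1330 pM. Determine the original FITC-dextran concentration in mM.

0.0598 mM

Overall dilution factor = 250 × 1.993 × 15.03 × 6 = 4.49 × 10⁴.
Original = 1330 pM × 4.49 × 10⁴ = 5.98 × 10⁷ pM = 0.0598 mM.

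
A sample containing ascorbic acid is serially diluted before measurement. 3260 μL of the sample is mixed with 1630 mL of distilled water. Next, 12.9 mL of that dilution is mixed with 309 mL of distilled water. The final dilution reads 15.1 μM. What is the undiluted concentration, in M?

0.189 M

Overall dilution factor = 501 × 24.95 = 1.25 × 10⁴.
Original = 15.1 μM × 1.25 × 10⁴ = 1.89 × 10⁵ μM = 0.189 M.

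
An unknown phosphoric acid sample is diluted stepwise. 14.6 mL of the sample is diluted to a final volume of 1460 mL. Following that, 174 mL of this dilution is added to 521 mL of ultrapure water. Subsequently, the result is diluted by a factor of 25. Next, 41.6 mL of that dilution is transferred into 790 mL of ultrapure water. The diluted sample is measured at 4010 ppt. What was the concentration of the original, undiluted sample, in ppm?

800 ppm

Overall dilution factor = 100 × 3.994 × 25 × 19.99 = 2.00 × 10⁵.
Original = 4010 ppt × 2.00 × 10⁵ = 8.00 × 10⁸ ppt = 800 ppm.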